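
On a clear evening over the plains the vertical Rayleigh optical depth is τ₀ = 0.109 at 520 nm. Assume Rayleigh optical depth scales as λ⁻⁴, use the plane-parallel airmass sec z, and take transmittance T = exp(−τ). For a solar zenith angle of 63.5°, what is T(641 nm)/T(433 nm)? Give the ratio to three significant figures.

1.50

Airmass: sec 63.5° = 2.2412.
τ(641 nm) = 0.109 × (520/641)⁴ × 2.2412 = 0.109 × 0.4331 × 2.2412 = 0.1058.
τ(433 nm) = 0.109 × (520/433)⁴ × 2.2412 = 0.109 × 2.0800 × 2.2412 = 0.5081.
T(641)/T(433) = exp(τ_B − τ_A) = exp(0.4023) = 1.4953.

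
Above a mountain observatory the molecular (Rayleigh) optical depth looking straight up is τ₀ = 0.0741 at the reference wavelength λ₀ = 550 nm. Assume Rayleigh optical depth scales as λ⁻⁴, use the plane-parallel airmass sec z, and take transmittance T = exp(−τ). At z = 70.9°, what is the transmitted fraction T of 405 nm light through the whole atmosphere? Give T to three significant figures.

sec 70.9° = 3.0561.
τ = 0.0741 × (550/405)⁴ × 3.0561 = 0.0741 × 3.4012 × 3.0561 = 0.7702.
T = exp(−0.7702) = 0.4629.

0.463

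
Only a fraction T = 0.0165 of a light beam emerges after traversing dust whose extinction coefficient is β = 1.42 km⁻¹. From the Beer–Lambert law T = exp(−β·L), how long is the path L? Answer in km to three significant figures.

2.89 km

Beer–Lambert: T = exp(−βL) ⇒ L = −ln(T)/β = −ln(0.0165)/1.42 = 4.1044/1.42 = 2.89 km.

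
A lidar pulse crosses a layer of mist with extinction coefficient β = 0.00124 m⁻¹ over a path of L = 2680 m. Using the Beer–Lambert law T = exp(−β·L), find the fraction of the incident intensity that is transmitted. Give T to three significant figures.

τ = β·L = 0.00124 × 2680 = 3.3232.
T = exp(−3.3232) = 0.0360.

0.0360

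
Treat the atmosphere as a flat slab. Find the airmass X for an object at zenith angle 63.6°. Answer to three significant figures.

X = sec z = 1/cos 63.6° = 1/0.4446 = 2.2490.

2.25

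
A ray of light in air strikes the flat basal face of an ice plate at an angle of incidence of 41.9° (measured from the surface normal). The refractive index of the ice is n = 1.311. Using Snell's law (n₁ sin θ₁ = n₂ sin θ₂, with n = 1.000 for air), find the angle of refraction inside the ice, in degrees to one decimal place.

30.6°

Snell: sin θ_r = sin θ_i / n = sin 41.9° / 1.311 = 0.6678 / 1.311 = 0.5094.
θ_r = arcsin(0.5094) = 30.62°.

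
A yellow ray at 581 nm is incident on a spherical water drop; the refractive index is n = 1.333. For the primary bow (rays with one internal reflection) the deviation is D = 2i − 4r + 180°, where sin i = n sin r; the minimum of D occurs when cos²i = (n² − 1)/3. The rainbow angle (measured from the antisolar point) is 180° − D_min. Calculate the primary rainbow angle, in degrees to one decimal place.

cos²i = (1.77689 − 1)/3 = 0.25896; i = arccos(0.50888) = 59.410°.
sin r = sin 59.410°/1.333 = 0.64579; r = 40.225°.
D_min = 2·59.410° − 4·40.225° + 180° = 137.922°.
Rainbow angle = 180° − D_min = 42.078°.

42.1°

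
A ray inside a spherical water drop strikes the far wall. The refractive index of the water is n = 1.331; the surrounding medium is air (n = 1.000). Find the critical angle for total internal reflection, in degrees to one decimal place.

48.7°

sin θ_c = n_air / n = 1.000 / 1.331 = 0.7513.
θ_c = arcsin(0.7513) = 48.70°.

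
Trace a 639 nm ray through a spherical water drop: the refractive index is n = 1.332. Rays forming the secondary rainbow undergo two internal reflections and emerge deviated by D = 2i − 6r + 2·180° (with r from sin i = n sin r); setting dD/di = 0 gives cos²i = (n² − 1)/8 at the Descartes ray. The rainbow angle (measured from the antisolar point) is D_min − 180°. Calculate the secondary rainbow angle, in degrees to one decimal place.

50.6°

cos²i = (1.77422 − 1)/8 = 0.09678; i = arccos(0.31109) = 71.875°.
sin r = sin 71.875°/1.332 = 0.71350; r = 45.520°.
D_min = 2·71.875° − 6·45.520° + 360° = 230.628°.
Rainbow angle = D_min − 180° = 50.628°.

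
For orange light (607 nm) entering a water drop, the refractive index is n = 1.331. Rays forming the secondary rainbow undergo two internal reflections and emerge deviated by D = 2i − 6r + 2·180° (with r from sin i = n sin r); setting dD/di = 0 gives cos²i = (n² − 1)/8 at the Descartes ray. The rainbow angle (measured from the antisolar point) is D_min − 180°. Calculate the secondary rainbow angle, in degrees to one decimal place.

50.4°

cos²i = (1.77156 − 1)/8 = 0.09645; i = arccos(0.31056) = 71.907°.
sin r = sin 71.907°/1.331 = 0.71417; r = 45.575°.
D_min = 2·71.907° − 6·45.575° + 360° = 230.365°.
Rainbow angle = D_min − 180° = 50.365°.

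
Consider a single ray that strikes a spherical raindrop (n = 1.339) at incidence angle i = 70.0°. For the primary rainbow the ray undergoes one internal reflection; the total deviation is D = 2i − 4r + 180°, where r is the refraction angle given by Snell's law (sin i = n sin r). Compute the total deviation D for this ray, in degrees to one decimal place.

sin r = sin 70.0° / 1.339 = 0.9397/1.339 = 0.7018; r = 44.57°.
D = 2·70.0° − 4·44.57° + 180° = 140.00° − 178.28° + 180° = 141.72°.

141.7°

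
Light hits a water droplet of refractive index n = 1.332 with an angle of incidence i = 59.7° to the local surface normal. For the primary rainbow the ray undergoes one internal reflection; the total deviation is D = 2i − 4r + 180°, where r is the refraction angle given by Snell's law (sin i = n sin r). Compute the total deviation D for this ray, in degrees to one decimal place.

sin r = sin 59.7° / 1.332 = 0.8634/1.332 = 0.6482; r = 40.41°.
D = 2·59.7° − 4·40.41° + 180° = 119.40° − 161.62° + 180° = 137.78°.

137.8°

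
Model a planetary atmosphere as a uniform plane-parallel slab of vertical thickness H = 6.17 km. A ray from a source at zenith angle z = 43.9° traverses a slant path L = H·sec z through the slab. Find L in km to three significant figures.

8.56 km

sec z = 1/cos 43.9° = 1.3878.
L = 6.17 × 1.3878 = 8.563 km.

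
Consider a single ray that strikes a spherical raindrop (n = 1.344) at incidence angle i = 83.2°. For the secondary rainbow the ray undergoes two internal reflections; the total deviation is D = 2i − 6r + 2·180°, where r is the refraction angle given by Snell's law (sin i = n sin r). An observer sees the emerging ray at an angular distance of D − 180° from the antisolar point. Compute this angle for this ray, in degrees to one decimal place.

60.6°

sin r = sin 83.2° / 1.344 = 0.9930/1.344 = 0.7388; r = 47.63°.
D = 2·83.2° − 6·47.63° + 2·180° = 166.40° − 285.78° + 360° = 240.62°.
Angle from antisolar point = D − 180° = 60.62°.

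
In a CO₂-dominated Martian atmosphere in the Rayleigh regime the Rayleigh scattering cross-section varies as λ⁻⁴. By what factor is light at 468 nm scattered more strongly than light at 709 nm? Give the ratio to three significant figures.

Rayleigh scattering ∝ λ⁻⁴, so the ratio of coefficients is the inverse fourth power of the wavelength ratio.
σ(468)/σ(709) = (709/468)⁴ = (1.5150)⁴ = 5.267.

5.27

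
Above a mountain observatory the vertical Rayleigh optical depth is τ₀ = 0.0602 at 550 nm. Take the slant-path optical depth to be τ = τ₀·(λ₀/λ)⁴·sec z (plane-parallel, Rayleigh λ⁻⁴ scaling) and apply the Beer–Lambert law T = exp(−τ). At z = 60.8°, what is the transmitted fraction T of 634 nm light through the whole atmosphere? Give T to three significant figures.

sec 60.8° = 2.0498.
τ = 0.0602 × (550/634)⁴ × 2.0498 = 0.0602 × 0.5664 × 2.0498 = 0.0699.
T = exp(−0.0699) = 0.9325.

0.932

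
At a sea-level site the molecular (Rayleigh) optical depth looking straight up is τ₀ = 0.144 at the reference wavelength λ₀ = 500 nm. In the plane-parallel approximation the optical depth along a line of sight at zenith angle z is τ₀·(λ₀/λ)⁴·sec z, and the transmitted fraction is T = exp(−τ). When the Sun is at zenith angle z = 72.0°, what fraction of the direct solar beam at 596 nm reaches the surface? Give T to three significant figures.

0.794

sec 72.0° = 3.2361.
τ = 0.144 × (500/596)⁴ × 3.2361 = 0.144 × 0.4953 × 3.2361 = 0.2308.
T = exp(−0.2308) = 0.7939.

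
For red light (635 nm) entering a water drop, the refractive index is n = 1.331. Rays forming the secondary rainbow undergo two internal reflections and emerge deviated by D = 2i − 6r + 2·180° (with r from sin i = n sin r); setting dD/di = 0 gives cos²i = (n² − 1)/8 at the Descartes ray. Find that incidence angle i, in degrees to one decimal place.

71.9°

cos²i = (1.331² − 1)/8 = (1.77156 − 1)/8 = 0.09645.
cos i = 0.31056, so i = 71.907°.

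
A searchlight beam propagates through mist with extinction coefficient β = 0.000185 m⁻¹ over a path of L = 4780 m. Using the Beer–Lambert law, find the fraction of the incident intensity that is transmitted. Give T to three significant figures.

0.413

τ = β·L = 0.000185 × 4780 = 0.8843.
T = exp(−0.8843) = 0.4130.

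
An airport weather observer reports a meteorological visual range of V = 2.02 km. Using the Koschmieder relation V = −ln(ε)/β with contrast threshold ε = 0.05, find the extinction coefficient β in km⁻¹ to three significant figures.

β = −ln(0.05) / V = 2.996 / 2.02 = 1.4830 km⁻¹.

1.48 km⁻¹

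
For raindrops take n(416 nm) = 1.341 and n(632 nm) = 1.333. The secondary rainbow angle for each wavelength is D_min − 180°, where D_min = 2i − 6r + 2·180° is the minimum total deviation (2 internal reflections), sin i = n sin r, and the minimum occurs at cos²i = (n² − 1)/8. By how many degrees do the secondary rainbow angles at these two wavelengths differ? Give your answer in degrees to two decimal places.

2.08°

At 416 nm (n = 1.341): cos²i = 0.09979 → i = 71.586°, r = 45.034°, D_min = 232.966°, rainbow angle = 52.966°.
At 632 nm (n = 1.333): cos²i = 0.09711 → i = 71.843°, r = 45.466°, D_min = 230.891°, rainbow angle = 50.891°.
Angular width = |52.966° − 50.891°| = 2.075°.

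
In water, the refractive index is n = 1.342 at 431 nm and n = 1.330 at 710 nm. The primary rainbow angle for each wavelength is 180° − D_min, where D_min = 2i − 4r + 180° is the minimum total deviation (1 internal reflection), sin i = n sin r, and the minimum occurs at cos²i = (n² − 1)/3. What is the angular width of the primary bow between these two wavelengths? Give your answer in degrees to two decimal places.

At 431 nm (n = 1.342): cos²i = 0.26699 → i = 58.888°, r = 39.641°, D_min = 139.213°, rainbow angle = 40.787°.
At 710 nm (n = 1.330): cos²i = 0.25630 → i = 59.585°, r = 40.422°, D_min = 137.484°, rainbow angle = 42.516°.
Angular width = |40.787° − 42.516°| = 1.729°.

1.73°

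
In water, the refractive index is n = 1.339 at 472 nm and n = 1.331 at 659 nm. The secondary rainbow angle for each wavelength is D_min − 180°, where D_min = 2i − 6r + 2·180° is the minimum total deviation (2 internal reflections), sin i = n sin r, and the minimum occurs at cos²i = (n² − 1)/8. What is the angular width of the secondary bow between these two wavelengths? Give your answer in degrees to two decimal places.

At 472 nm (n = 1.339): cos²i = 0.09912 → i = 71.650°, r = 45.141°, D_min = 232.451°, rainbow angle = 52.451°.
At 659 nm (n = 1.331): cos²i = 0.09645 → i = 71.907°, r = 45.575°, D_min = 230.365°, rainbow angle = 50.365°.
Angular width = |52.451° − 50.365°| = 2.086°.

2.09°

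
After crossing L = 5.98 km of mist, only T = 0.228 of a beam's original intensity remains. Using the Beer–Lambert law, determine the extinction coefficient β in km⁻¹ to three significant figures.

0.247 km⁻¹

Beer–Lambert: T = exp(−βL) ⇒ β = −ln(T)/L = −ln(0.228)/5.98 = 1.4784/5.98 = 0.2472 km⁻¹.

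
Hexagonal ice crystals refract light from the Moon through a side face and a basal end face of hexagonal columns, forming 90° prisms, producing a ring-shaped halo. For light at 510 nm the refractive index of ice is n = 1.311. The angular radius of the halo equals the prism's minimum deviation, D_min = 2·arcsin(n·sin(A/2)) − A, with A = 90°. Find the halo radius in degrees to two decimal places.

45.95°

n·sin(A/2) = 1.311 × sin 45° = 1.311 × 0.7071 = 0.9270.
D_min = 2·arcsin(0.9270) − 90° = 2 × 67.974° − 90° = 45.949°.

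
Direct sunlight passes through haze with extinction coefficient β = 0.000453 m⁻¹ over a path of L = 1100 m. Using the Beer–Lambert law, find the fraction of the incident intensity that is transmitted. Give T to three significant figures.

τ = β·L = 0.000453 × 1100 = 0.4983.
T = exp(−0.4983) = 0.6076.

0.608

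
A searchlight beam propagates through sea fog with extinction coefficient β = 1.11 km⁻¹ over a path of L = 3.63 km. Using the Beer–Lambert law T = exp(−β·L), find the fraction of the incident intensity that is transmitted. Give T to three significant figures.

0.0178

τ = β·L = 1.11 × 3.63 = 4.0293.
T = exp(−4.0293) = 0.0178.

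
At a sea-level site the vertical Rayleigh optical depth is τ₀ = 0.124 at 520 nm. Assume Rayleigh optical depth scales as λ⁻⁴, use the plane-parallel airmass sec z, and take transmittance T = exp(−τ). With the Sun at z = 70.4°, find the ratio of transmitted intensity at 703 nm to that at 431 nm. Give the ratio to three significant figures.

1.96

Airmass: sec 70.4° = 2.9811.
τ(703 nm) = 0.124 × (520/703)⁴ × 2.9811 = 0.124 × 0.2994 × 2.9811 = 0.1107.
τ(431 nm) = 0.124 × (520/431)⁴ × 2.9811 = 0.124 × 2.1189 × 2.9811 = 0.7832.
T(703)/T(431) = exp(τ_B − τ_A) = exp(0.6726) = 1.9593.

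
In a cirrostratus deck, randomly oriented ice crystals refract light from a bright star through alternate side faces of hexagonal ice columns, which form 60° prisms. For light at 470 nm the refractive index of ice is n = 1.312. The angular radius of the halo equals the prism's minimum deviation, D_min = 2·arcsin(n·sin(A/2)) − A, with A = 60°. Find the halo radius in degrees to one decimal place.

n·sin(A/2) = 1.312 × sin 30° = 1.312 × 0.5000 = 0.6560.
D_min = 2·arcsin(0.6560) − 60° = 2 × 40.996° − 60° = 21.991°.

22.0°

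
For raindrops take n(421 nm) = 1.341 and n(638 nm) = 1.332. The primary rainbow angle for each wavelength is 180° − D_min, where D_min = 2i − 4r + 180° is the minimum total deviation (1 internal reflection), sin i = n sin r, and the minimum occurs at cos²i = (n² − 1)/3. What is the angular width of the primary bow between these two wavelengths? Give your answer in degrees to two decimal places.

1.29°

At 421 nm (n = 1.341): cos²i = 0.26609 → i = 58.946°, r = 39.705°, D_min = 139.071°, rainbow angle = 40.929°.
At 638 nm (n = 1.332): cos²i = 0.25807 → i = 59.469°, r = 40.290°, D_min = 137.776°, rainbow angle = 42.224°.
Angular width = |40.929° − 42.224°| = 1.295°.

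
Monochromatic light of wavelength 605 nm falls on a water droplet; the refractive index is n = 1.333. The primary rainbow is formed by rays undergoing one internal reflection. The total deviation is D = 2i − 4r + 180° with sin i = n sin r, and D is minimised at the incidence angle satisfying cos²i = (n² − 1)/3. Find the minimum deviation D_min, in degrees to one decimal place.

137.9°

cos²i = (1.77689 − 1)/3 = 0.25896; i = arccos(0.50888) = 59.410°.
sin r = sin 59.410°/1.333 = 0.64579; r = 40.225°.
D_min = 2·59.410° − 4·40.225° + 180° = 137.922°.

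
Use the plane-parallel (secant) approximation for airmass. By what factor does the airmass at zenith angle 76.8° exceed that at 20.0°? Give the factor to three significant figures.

X(76.8°)/X(20.0°) = sec 76.8° / sec 20.0° = cos 20.0° / cos 76.8° = 0.9397/0.2284 = 4.1151.

4.12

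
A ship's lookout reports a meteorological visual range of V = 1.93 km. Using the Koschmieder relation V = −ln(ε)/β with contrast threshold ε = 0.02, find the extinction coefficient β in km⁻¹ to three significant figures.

2.03 km⁻¹

β = −ln(0.02) / V = 3.912 / 1.93 = 2.0270 km⁻¹.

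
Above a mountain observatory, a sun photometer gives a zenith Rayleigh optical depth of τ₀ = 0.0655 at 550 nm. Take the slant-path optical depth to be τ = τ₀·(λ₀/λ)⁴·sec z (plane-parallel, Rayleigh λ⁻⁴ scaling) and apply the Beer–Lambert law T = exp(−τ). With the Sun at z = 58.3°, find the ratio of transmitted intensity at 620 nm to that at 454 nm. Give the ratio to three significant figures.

Airmass: sec 58.3° = 1.9031.
τ(620 nm) = 0.0655 × (550/620)⁴ × 1.9031 = 0.0655 × 0.6193 × 1.9031 = 0.0772.
τ(454 nm) = 0.0655 × (550/454)⁴ × 1.9031 = 0.0655 × 2.1539 × 1.9031 = 0.2685.
T(620)/T(454) = exp(τ_B − τ_A) = exp(0.1913) = 1.2108.

1.21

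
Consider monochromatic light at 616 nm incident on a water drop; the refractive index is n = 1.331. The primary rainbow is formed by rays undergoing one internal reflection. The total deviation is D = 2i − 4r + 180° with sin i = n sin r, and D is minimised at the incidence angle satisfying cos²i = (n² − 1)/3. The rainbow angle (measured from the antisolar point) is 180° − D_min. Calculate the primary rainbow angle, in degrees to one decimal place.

cos²i = (1.77156 − 1)/3 = 0.25719; i = arccos(0.50714) = 59.527°.
sin r = sin 59.527°/1.331 = 0.64753; r = 40.356°.
D_min = 2·59.527° − 4·40.356° + 180° = 137.630°.
Rainbow angle = 180° − D_min = 42.370°.

42.4°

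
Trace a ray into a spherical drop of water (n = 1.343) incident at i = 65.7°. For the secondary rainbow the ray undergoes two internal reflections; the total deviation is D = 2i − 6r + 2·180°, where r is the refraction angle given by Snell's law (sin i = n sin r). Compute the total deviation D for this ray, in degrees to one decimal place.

sin r = sin 65.7° / 1.343 = 0.9114/1.343 = 0.6786; r = 42.74°.
D = 2·65.7° − 6·42.74° + 2·180° = 131.40° − 256.42° + 360° = 234.98°.

235.0°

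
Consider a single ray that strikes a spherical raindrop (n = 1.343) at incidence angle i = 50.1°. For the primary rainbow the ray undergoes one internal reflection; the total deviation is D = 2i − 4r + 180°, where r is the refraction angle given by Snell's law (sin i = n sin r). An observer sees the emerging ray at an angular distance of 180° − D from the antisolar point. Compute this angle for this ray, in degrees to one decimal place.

39.1°

sin r = sin 50.1° / 1.343 = 0.7672/1.343 = 0.5712; r = 34.84°.
D = 2·50.1° − 4·34.84° + 180° = 100.20° − 139.34° + 180° = 140.86°.
Angle from antisolar point = 180° − D = 39.14°.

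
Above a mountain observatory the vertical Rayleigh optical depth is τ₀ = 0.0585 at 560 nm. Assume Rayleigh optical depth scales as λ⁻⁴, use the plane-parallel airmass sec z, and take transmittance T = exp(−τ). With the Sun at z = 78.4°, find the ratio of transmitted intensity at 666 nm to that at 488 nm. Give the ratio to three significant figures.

1.43

Airmass: sec 78.4° = 4.9732.
τ(666 nm) = 0.0585 × (560/666)⁴ × 4.9732 = 0.0585 × 0.4999 × 4.9732 = 0.1454.
τ(488 nm) = 0.0585 × (560/488)⁴ × 4.9732 = 0.0585 × 1.7341 × 4.9732 = 0.5045.
T(666)/T(488) = exp(τ_B − τ_A) = exp(0.3591) = 1.4320.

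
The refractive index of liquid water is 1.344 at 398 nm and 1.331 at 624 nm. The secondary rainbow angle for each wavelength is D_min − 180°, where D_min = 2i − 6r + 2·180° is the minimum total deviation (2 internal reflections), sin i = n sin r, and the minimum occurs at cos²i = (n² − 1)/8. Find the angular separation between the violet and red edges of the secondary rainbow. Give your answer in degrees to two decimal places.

At 398 nm (n = 1.344): cos²i = 0.10079 → i = 71.490°, r = 44.874°, D_min = 233.733°, rainbow angle = 53.733°.
At 624 nm (n = 1.331): cos²i = 0.09645 → i = 71.907°, r = 45.575°, D_min = 230.365°, rainbow angle = 50.365°.
Angular width = |53.733° − 50.365°| = 3.368°.

3.37°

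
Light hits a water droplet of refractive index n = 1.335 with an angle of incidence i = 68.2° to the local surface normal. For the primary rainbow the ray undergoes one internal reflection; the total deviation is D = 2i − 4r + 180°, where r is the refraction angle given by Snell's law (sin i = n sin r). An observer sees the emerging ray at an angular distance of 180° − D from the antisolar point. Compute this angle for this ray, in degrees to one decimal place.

sin r = sin 68.2° / 1.335 = 0.9285/1.335 = 0.6955; r = 44.07°.
D = 2·68.2° − 4·44.07° + 180° = 136.40° − 176.27° + 180° = 140.13°.
Angle from antisolar point = 180° − D = 39.87°.

39.9°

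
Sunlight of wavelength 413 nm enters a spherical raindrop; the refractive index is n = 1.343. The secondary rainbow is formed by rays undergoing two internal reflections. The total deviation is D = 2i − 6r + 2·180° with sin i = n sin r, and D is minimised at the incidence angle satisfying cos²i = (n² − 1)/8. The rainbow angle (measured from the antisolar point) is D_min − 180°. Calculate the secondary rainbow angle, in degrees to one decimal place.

53.5°

cos²i = (1.80365 − 1)/8 = 0.10046; i = arccos(0.31695) = 71.522°.
sin r = sin 71.522°/1.343 = 0.70621; r = 44.928°.
D_min = 2·71.522° − 6·44.928° + 360° = 233.478°.
Rainbow angle = D_min − 180° = 53.478°.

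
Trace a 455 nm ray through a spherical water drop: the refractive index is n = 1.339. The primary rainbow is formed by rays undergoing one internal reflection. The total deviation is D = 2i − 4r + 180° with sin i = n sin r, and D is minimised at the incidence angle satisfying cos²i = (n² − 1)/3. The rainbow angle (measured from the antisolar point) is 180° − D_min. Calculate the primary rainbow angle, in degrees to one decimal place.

cos²i = (1.79292 − 1)/3 = 0.26431; i = arccos(0.51411) = 59.062°.
sin r = sin 59.062°/1.339 = 0.64057; r = 39.834°.
D_min = 2·59.062° − 4·39.834° + 180° = 138.786°.
Rainbow angle = 180° − D_min = 41.214°.

41.2°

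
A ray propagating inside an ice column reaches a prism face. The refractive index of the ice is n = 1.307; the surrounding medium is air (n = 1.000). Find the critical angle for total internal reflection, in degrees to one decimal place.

sin θ_c = n_air / n = 1.000 / 1.307 = 0.7651.
θ_c = arcsin(0.7651) = 49.92°.

49.9°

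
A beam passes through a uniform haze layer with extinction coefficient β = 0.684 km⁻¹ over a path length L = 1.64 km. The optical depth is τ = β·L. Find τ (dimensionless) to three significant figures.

1.12

τ = β·L = 0.684 × 1.64 = 1.1218.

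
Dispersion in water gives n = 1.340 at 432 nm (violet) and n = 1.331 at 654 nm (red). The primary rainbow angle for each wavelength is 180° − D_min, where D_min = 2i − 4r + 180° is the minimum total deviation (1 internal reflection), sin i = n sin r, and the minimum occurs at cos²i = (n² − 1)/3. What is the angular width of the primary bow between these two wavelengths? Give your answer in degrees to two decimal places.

At 432 nm (n = 1.340): cos²i = 0.26520 → i = 59.004°, r = 39.770°, D_min = 138.929°, rainbow angle = 41.071°.
At 654 nm (n = 1.331): cos²i = 0.25719 → i = 59.527°, r = 40.356°, D_min = 137.630°, rainbow angle = 42.370°.
Angular width = |41.071° − 42.370°| = 1.299°.

1.30°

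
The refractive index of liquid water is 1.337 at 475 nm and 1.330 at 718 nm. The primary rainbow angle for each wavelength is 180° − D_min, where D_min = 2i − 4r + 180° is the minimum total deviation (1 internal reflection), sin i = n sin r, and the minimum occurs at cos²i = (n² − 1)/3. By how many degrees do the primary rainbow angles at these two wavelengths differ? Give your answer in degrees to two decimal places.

At 475 nm (n = 1.337): cos²i = 0.26252 → i = 59.178°, r = 39.964°, D_min = 138.500°, rainbow angle = 41.500°.
At 718 nm (n = 1.330): cos²i = 0.25630 → i = 59.585°, r = 40.422°, D_min = 137.484°, rainbow angle = 42.516°.
Angular width = |41.500° − 42.516°| = 1.016°.

1.02°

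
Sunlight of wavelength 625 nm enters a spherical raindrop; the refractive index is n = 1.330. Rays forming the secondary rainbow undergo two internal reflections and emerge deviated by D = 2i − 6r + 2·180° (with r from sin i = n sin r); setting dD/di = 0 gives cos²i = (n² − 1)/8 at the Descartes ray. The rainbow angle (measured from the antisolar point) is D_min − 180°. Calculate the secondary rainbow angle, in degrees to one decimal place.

50.1°

cos²i = (1.76890 − 1)/8 = 0.09611; i = arccos(0.31002) = 71.940°.
sin r = sin 71.940°/1.330 = 0.71483; r = 45.630°.
D_min = 2·71.940° − 6·45.630° + 360° = 230.101°.
Rainbow angle = D_min − 180° = 50.101°.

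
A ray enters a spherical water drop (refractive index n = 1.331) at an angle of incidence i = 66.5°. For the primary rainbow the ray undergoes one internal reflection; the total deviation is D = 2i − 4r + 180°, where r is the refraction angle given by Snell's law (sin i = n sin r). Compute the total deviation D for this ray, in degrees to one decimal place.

sin r = sin 66.5° / 1.331 = 0.9171/1.331 = 0.6890; r = 43.55°.
D = 2·66.5° − 4·43.55° + 180° = 133.00° − 174.20° + 180° = 138.80°.

138.8°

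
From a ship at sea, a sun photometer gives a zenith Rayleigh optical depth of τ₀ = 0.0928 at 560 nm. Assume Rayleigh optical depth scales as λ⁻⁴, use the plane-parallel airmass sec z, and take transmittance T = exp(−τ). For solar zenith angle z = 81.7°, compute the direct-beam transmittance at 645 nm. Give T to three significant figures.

0.694

sec 81.7° = 6.9273.
τ = 0.0928 × (560/645)⁴ × 6.9273 = 0.0928 × 0.5682 × 6.9273 = 0.3653.
T = exp(−0.3653) = 0.6940.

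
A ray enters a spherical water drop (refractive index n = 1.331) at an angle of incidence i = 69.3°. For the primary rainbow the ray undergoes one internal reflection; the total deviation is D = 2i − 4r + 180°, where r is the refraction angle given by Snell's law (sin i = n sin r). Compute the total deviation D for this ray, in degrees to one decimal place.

sin r = sin 69.3° / 1.331 = 0.9354/1.331 = 0.7028; r = 44.65°.
D = 2·69.3° − 4·44.65° + 180° = 138.60° − 178.61° + 180° = 139.99°.

140.0°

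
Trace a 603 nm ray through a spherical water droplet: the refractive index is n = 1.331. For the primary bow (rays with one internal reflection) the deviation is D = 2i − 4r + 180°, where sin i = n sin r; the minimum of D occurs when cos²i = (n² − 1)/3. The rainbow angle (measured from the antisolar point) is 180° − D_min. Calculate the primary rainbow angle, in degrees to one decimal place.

42.4°

cos²i = (1.77156 − 1)/3 = 0.25719; i = arccos(0.50714) = 59.527°.
sin r = sin 59.527°/1.331 = 0.64753; r = 40.356°.
D_min = 2·59.527° − 4·40.356° + 180° = 137.630°.
Rainbow angle = 180° − D_min = 42.370°.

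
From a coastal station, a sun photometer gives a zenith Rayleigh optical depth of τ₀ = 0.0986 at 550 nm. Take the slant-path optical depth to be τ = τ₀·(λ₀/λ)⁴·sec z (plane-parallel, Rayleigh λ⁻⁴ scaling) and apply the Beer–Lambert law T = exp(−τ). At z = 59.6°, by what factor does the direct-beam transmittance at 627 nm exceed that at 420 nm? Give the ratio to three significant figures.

1.58

Airmass: sec 59.6° = 1.9762.
τ(627 nm) = 0.0986 × (550/627)⁴ × 1.9762 = 0.0986 × 0.5921 × 1.9762 = 0.1154.
τ(420 nm) = 0.0986 × (550/420)⁴ × 1.9762 = 0.0986 × 2.9407 × 1.9762 = 0.5730.
T(627)/T(420) = exp(τ_B − τ_A) = exp(0.4576) = 1.5803.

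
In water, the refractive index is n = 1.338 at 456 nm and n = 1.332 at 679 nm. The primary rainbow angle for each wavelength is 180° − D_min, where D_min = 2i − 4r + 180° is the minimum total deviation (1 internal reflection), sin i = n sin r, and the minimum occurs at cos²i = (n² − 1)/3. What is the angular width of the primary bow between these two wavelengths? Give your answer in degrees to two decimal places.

At 456 nm (n = 1.338): cos²i = 0.26341 → i = 59.120°, r = 39.899°, D_min = 138.643°, rainbow angle = 41.357°.
At 679 nm (n = 1.332): cos²i = 0.25807 → i = 59.469°, r = 40.290°, D_min = 137.776°, rainbow angle = 42.224°.
Angular width = |41.357° − 42.224°| = 0.867°.

0.87°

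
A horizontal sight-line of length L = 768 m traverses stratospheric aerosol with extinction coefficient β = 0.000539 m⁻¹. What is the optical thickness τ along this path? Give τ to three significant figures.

0.414

τ = β·L = 0.000539 × 768 = 0.4140.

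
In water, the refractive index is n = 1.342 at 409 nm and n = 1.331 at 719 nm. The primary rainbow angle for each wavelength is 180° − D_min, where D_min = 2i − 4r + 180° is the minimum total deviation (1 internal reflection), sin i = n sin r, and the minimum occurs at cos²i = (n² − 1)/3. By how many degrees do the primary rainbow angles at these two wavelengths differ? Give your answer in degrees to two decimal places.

1.58°

At 409 nm (n = 1.342): cos²i = 0.26699 → i = 58.888°, r = 39.641°, D_min = 139.213°, rainbow angle = 40.787°.
At 719 nm (n = 1.331): cos²i = 0.25719 → i = 59.527°, r = 40.356°, D_min = 137.630°, rainbow angle = 42.370°.
Angular width = |40.787° − 42.370°| = 1.583°.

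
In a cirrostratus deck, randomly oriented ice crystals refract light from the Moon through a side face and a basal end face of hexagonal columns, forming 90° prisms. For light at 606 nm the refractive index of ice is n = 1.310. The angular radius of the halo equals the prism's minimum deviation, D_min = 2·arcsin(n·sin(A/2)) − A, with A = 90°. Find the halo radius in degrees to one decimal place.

n·sin(A/2) = 1.310 × sin 45° = 1.310 × 0.7071 = 0.9263.
D_min = 2·arcsin(0.9263) − 90° = 2 × 67.867° − 90° = 45.733°.

45.7°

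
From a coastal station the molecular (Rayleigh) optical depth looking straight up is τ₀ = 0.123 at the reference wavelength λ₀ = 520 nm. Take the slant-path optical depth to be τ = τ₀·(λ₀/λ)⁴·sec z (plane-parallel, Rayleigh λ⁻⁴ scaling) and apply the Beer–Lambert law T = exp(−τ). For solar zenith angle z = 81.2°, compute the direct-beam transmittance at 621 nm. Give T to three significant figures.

0.673

sec 81.2° = 6.5366.
τ = 0.123 × (520/621)⁴ × 6.5366 = 0.123 × 0.4916 × 6.5366 = 0.3953.
T = exp(−0.3953) = 0.6735.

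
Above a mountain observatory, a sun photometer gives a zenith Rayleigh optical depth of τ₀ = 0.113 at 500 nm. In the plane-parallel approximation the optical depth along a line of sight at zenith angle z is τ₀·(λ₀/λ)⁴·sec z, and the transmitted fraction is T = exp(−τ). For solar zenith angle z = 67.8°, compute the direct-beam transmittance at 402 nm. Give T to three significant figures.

sec 67.8° = 2.6466.
τ = 0.113 × (500/402)⁴ × 2.6466 = 0.113 × 2.3932 × 2.6466 = 0.7157.
T = exp(−0.7157) = 0.4888.

0.489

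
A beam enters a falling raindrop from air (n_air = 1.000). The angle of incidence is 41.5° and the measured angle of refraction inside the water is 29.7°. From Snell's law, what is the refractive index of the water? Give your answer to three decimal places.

n = sin θ_i / sin θ_r = sin 41.5° / sin 29.7° = 0.6626 / 0.4955 = 1.3374.

1.337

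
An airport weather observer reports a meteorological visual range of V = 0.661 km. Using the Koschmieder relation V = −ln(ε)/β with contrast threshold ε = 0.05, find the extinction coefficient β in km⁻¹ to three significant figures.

β = −ln(0.05) / V = 2.996 / 0.661 = 4.5321 km⁻¹.

4.53 km⁻¹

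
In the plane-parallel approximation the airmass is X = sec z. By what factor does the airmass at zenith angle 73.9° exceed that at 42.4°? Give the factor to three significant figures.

2.66

X(73.9°)/X(42.4°) = sec 73.9° / sec 42.4° = cos 42.4° / cos 73.9° = 0.7385/0.2773 = 2.6629.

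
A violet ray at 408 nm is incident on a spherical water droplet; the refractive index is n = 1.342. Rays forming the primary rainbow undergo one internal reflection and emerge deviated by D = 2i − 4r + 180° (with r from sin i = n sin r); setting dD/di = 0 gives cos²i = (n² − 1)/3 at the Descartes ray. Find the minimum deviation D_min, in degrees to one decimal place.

cos²i = (1.80096 − 1)/3 = 0.26699; i = arccos(0.51671) = 58.888°.
sin r = sin 58.888°/1.342 = 0.63797; r = 39.641°.
D_min = 2·58.888° − 4·39.641° + 180° = 139.213°.

139.2°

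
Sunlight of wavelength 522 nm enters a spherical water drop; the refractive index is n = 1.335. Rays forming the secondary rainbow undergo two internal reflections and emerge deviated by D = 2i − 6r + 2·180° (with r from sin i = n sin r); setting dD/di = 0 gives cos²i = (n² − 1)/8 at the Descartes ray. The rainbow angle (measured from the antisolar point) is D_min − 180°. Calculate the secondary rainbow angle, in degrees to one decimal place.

51.4°

cos²i = (1.78222 − 1)/8 = 0.09778; i = arccos(0.31269) = 71.778°.
sin r = sin 71.778°/1.335 = 0.71150; r = 45.357°.
D_min = 2·71.778° − 6·45.357° + 360° = 231.414°.
Rainbow angle = D_min − 180° = 51.414°.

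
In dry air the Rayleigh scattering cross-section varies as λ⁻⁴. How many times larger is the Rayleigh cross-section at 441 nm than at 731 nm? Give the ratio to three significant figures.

Rayleigh scattering ∝ λ⁻⁴, so the ratio of coefficients is the inverse fourth power of the wavelength ratio.
σ(441)/σ(731) = (731/441)⁴ = (1.6576)⁴ = 7.549.

7.55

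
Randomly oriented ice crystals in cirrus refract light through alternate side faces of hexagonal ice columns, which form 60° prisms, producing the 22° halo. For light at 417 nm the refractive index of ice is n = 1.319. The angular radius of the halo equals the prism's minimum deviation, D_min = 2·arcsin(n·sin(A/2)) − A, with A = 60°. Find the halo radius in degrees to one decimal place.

n·sin(A/2) = 1.319 × sin 30° = 1.319 × 0.5000 = 0.6595.
D_min = 2·arcsin(0.6595) − 60° = 2 × 41.262° − 60° = 22.524°.

22.5°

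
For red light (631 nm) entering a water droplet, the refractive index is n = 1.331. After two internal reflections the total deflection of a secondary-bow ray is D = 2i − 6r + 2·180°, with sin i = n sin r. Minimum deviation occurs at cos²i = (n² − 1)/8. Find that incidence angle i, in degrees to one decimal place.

71.9°

cos²i = (1.331² − 1)/8 = (1.77156 − 1)/8 = 0.09645.
cos i = 0.31056, so i = 71.907°.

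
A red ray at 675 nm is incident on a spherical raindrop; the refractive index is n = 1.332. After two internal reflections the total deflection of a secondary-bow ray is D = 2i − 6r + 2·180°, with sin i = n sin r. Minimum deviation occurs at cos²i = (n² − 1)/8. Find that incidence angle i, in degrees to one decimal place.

71.9°

cos²i = (1.332² − 1)/8 = (1.77422 − 1)/8 = 0.09678.
cos i = 0.31109, so i = 71.875°.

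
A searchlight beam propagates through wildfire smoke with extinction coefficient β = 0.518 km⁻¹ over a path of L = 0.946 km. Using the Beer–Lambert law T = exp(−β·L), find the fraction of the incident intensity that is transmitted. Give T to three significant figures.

τ = β·L = 0.518 × 0.946 = 0.4900.
T = exp(−0.4900) = 0.6126.

0.613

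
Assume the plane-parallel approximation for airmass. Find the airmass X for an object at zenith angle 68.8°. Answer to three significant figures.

2.77

X = sec z = 1/cos 68.8° = 1/0.3616 = 2.7653.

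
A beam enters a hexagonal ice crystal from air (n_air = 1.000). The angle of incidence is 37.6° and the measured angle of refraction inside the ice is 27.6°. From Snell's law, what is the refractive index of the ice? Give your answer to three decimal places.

n = sin θ_i / sin θ_r = sin 37.6° / sin 27.6° = 0.6101 / 0.4633 = 1.3170.

1.317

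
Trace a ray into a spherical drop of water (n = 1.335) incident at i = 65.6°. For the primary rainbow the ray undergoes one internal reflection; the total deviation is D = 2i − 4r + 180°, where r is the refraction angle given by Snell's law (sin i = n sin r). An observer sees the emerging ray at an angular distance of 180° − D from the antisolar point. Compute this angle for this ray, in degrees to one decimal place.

sin r = sin 65.6° / 1.335 = 0.9107/1.335 = 0.6822; r = 43.01°.
D = 2·65.6° − 4·43.01° + 180° = 131.20° − 172.05° + 180° = 139.15°.
Angle from antisolar point = 180° − D = 40.85°.

40.9°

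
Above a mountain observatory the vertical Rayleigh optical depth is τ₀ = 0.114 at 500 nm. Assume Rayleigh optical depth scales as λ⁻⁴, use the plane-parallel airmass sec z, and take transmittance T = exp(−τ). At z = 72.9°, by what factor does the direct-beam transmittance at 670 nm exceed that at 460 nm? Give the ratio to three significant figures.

Airmass: sec 72.9° = 3.4009.
τ(670 nm) = 0.114 × (500/670)⁴ × 3.4009 = 0.114 × 0.3102 × 3.4009 = 0.1202.
τ(460 nm) = 0.114 × (500/460)⁴ × 3.4009 = 0.114 × 1.3959 × 3.4009 = 0.5412.
T(670)/T(460) = exp(τ_B − τ_A) = exp(0.4209) = 1.5234.

1.52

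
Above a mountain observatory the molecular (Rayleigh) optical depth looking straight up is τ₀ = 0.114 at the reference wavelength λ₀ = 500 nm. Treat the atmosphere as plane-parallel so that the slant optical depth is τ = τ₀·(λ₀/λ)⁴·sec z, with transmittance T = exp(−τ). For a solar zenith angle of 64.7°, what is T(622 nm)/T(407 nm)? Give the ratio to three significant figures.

Airmass: sec 64.7° = 2.3400.
τ(622 nm) = 0.114 × (500/622)⁴ × 2.3400 = 0.114 × 0.4176 × 2.3400 = 0.1114.
τ(407 nm) = 0.114 × (500/407)⁴ × 2.3400 = 0.114 × 2.2777 × 2.3400 = 0.6076.
T(622)/T(407) = exp(τ_B − τ_A) = exp(0.4962) = 1.6425.

1.64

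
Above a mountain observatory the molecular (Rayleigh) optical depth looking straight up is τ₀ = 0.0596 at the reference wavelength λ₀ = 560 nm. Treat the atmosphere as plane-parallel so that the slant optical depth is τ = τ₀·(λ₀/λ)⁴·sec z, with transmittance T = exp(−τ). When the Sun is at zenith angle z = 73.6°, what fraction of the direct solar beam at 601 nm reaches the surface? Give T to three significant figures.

sec 73.6° = 3.5418.
τ = 0.0596 × (560/601)⁴ × 3.5418 = 0.0596 × 0.7538 × 3.5418 = 0.1591.
T = exp(−0.1591) = 0.8529.

0.853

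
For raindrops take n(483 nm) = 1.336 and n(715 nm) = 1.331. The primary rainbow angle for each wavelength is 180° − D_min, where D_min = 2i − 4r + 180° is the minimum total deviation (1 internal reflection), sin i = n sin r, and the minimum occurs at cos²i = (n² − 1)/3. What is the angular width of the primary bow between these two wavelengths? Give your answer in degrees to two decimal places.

0.73°

At 483 nm (n = 1.336): cos²i = 0.26163 → i = 59.236°, r = 40.029°, D_min = 138.356°, rainbow angle = 41.644°.
At 715 nm (n = 1.331): cos²i = 0.25719 → i = 59.527°, r = 40.356°, D_min = 137.630°, rainbow angle = 42.370°.
Angular width = |41.644° − 42.370°| = 0.726°.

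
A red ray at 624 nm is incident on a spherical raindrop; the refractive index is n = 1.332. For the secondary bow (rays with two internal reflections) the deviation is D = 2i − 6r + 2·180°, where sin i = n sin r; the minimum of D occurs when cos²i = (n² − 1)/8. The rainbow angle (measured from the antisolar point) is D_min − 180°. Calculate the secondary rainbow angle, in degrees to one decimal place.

cos²i = (1.77422 − 1)/8 = 0.09678; i = arccos(0.31109) = 71.875°.
sin r = sin 71.875°/1.332 = 0.71350; r = 45.520°.
D_min = 2·71.875° − 6·45.520° + 360° = 230.628°.
Rainbow angle = D_min − 180° = 50.628°.

50.6°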